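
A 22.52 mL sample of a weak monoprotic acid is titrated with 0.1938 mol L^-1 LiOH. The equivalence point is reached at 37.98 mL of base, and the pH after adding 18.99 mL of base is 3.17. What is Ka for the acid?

18.99 mL is half of the equivalence volume, so this is the half-equivalence point where [HA] = [A^-].
At half-equivalence pH = pKa, so pKa = 3.17.
Ka = 10^(-3.17) = 6.8 x 10^-4.

6.8 x 10^-4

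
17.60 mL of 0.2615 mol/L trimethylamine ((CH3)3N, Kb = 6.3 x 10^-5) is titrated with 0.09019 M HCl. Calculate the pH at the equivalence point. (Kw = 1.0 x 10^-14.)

5.49

n((CH3)3N) = 0.2615 x 0.01760 = 0.004602 mol; V(HCl) at equivalence = 0.004602/0.09019 = 0.05103 L.
At equivalence the base is fully converted to (CH3)3NH+; total volume = 0.06863 L, so [(CH3)3NH+] = 0.004602/0.06863 = 0.06706 M.
Ka((CH3)3NH+) = Kw/Kb = 1.0e-14 / 6.3 x 10^-5 = 1.59e-10.
[H^+] = sqrt(Ka x [(CH3)3NH+]) = sqrt(1.59e-10 x 0.06706) = 3.26e-6 M.
pH = -log(3.26e-6) = 5.49.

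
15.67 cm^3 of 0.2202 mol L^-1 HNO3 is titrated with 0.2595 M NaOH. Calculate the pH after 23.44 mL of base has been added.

n(acid) = 0.2202 x 0.01567 = 0.003451 mol; n(NaOH) added = 0.2595 x 0.02344 = 0.006083 mol.
Base is in excess by 0.006083 - 0.003451 = 0.002632 mol in a total volume of 0.03911 L.
[OH^-] = 0.002632/0.03911 = 0.06730 M, so pOH = 1.17 and pH = 14.00 - 1.17 = 12.83.

12.83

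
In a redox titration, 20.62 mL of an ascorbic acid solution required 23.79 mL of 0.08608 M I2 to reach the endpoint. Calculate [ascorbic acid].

0.0993 M

n(I2) = 0.08608 x 0.02379 = 0.002048 mol.
From the balanced equation, 1 mol I2 reacts with 1 mol ascorbic acid, so n(ascorbic acid) = 0.002048 x 1/1 = 0.002048 mol.
[ascorbic acid] = 0.002048 / 0.02062 L = 0.0993 M.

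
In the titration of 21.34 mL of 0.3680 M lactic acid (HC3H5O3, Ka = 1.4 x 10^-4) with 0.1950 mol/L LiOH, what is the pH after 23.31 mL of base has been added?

3.99

Initial n(HC3H5O3) = 0.3680 x 0.02134 = 0.007853 mol.
n(LiOH) added = 0.1950 x 0.02331 = 0.004545 mol, converting that many moles of HC3H5O3 to C3H5O3-.
Remaining n(HC3H5O3) = 0.003308 mol; n(C3H5O3-) = 0.004545 mol.
By Henderson-Hasselbalch, pH = pKa + log([A^-]/[HA]) = 3.85 + log(0.004545/0.003308) = 3.85 + (+0.14) = 3.99.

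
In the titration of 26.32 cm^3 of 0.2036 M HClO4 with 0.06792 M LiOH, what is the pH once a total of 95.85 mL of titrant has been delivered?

11.97

n(acid) = 0.2036 x 0.02632 = 0.005359 mol; n(LiOH) added = 0.06792 x 0.09585 = 0.006510 mol.
Base is in excess by 0.006510 - 0.005359 = 0.001151 mol in a total volume of 0.1222 L.
[OH^-] = 0.001151/0.1222 = 0.009424 M, so pOH = 2.03 and pH = 14.00 - 2.03 = 11.97.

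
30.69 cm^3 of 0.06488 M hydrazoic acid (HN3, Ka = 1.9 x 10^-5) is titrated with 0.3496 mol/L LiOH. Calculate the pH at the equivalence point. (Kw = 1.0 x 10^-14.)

8.73

n(HN3) = 0.06488 x 0.03069 = 0.001991 mol; V(LiOH) at equivalence = 0.001991/0.3496 = 0.005696 L.
At equivalence all the acid is converted to N3-; total volume = 0.03069 + 0.005696 = 0.03639 L, so [N3-] = 0.001991/0.03639 = 0.05472 M.
Kb = Kw/Ka = 1.0e-14 / 1.9 x 10^-5 = 5.26e-10.
[OH^-] = sqrt(Kb x [N3-]) = sqrt(5.26e-10 x 0.05472) = 5.37e-6 M.
pOH = 5.27, so pH = 14.00 - 5.27 = 8.73.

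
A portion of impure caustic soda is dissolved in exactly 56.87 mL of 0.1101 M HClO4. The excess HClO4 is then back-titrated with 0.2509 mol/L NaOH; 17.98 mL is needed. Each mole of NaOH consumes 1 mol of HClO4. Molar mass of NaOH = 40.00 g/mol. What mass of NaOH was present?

Total n(HClO4) added = 0.1101 x 0.05687 = 0.006261 mol.
n(NaOH) used = 0.2509 x 0.01798 = 0.004511 mol, which equals the excess n(HClO4).
So n(HClO4) consumed by the sample = 0.006261 - 0.004511 = 0.001750 mol.
n(NaOH) = 0.001750 / 1 = 0.001750 mol.
mass = 0.001750 mol x 40.00 g/mol = 0.0700 g.

0.0700 g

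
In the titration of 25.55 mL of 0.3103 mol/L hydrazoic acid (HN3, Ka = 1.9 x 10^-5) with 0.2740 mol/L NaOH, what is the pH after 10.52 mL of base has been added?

Initial n(HN3) = 0.3103 x 0.02555 = 0.007928 mol.
n(NaOH) added = 0.2740 x 0.01052 = 0.002882 mol, converting that many moles of HN3 to N3-.
Remaining n(HN3) = 0.005046 mol; n(N3-) = 0.002882 mol.
By Henderson-Hasselbalch, pH = pKa + log([A^-]/[HA]) = 4.72 + log(0.002882/0.005046) = 4.72 + (-0.24) = 4.48.

4.48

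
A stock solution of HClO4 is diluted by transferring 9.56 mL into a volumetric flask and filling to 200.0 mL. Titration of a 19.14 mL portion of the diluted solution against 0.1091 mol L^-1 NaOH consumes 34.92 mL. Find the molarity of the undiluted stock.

4.16 M

n(NaOH) = 0.1091 x 0.03492 = 0.003810 mol.
n(HClO4) in the aliquot = 0.003810 mol.
[diluted HClO4] = 0.003810 / 0.01914 = 0.1990 M.
Dilution factor = 200.0/9.560 = 20.92, so [stock] = 0.1990 x 20.92 = 4.16 M.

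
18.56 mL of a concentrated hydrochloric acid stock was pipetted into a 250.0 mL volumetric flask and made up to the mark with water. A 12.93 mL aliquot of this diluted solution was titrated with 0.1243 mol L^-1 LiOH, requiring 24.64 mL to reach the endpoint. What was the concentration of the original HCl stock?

3.19 M

n(LiOH) = 0.1243 x 0.02464 = 0.003063 mol.
n(HCl) in the aliquot = 0.003063 mol.
[diluted HCl] = 0.003063 / 0.01293 = 0.2369 M.
Dilution factor = 250.0/18.56 = 13.47, so [stock] = 0.2369 x 13.47 = 3.19 M.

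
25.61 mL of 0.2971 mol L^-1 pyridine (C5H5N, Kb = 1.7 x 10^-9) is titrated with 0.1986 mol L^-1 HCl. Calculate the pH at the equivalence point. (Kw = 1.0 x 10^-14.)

n(C5H5N) = 0.2971 x 0.02561 = 0.007609 mol; V(HCl) at equivalence = 0.007609/0.1986 = 0.03831 L.
At equivalence the base is fully converted to C5H5NH+; total volume = 0.06392 L, so [C5H5NH+] = 0.007609/0.06392 = 0.1190 M.
Ka(C5H5NH+) = Kw/Kb = 1.0e-14 / 1.7 x 10^-9 = 5.88e-6.
[H^+] = sqrt(Ka x [C5H5NH+]) = sqrt(5.88e-6 x 0.1190) = 0.000837 M.
pH = -log(0.000837) = 3.08.

3.08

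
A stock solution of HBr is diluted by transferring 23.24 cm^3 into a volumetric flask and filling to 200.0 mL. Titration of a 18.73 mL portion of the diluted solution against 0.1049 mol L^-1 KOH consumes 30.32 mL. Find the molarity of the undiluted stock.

n(KOH) = 0.1049 x 0.03032 = 0.003181 mol.
n(HBr) in the aliquot = 0.003181 mol.
[diluted HBr] = 0.003181 / 0.01873 = 0.1698 M.
Dilution factor = 200.0/23.24 = 8.606, so [stock] = 0.1698 x 8.606 = 1.46 M.

1.46 M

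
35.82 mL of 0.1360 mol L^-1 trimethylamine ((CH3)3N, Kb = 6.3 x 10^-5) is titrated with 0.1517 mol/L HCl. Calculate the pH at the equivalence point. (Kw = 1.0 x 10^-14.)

n((CH3)3N) = 0.1360 x 0.03582 = 0.004872 mol; V(HCl) at equivalence = 0.004872/0.1517 = 0.03211 L.
At equivalence the base is fully converted to (CH3)3NH+; total volume = 0.06793 L, so [(CH3)3NH+] = 0.004872/0.06793 = 0.07171 M.
Ka((CH3)3NH+) = Kw/Kb = 1.0e-14 / 6.3 x 10^-5 = 1.59e-10.
[H^+] = sqrt(Ka x [(CH3)3NH+]) = sqrt(1.59e-10 x 0.07171) = 3.37e-6 M.
pH = -log(3.37e-6) = 5.47.

5.47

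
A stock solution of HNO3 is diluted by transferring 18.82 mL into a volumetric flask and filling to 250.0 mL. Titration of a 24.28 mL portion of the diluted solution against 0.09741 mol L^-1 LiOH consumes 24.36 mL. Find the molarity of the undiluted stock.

n(LiOH) = 0.09741 x 0.02436 = 0.002373 mol.
n(HNO3) in the aliquot = 0.002373 mol.
[diluted HNO3] = 0.002373 / 0.02428 = 0.09773 M.
Dilution factor = 250.0/18.82 = 13.28, so [stock] = 0.09773 x 13.28 = 1.30 M.

1.30 M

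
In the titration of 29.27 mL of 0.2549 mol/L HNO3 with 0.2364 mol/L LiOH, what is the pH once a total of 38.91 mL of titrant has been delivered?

12.41

n(acid) = 0.2549 x 0.02927 = 0.007461 mol; n(LiOH) added = 0.2364 x 0.03891 = 0.009198 mol.
Base is in excess by 0.009198 - 0.007461 = 0.001737 mol in a total volume of 0.06818 L.
[OH^-] = 0.001737/0.06818 = 0.02548 M, so pOH = 1.59 and pH = 14.00 - 1.59 = 12.41.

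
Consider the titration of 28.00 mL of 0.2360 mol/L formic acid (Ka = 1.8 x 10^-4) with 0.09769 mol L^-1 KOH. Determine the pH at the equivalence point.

n(HCOOH) = 0.2360 x 0.02800 = 0.006608 mol; V(KOH) at equivalence = 0.006608/0.09769 = 0.06764 L.
At equivalence all the acid is converted to HCOO-; total volume = 0.02800 + 0.06764 = 0.09564 L, so [HCOO-] = 0.006608/0.09564 = 0.06909 M.
Kb = Kw/Ka = 1.0e-14 / 1.8 x 10^-4 = 5.56e-11.
[OH^-] = sqrt(Kb x [HCOO-]) = sqrt(5.56e-11 x 0.06909) = 1.96e-6 M.
pOH = 5.71, so pH = 14.00 - 5.71 = 8.29.

8.29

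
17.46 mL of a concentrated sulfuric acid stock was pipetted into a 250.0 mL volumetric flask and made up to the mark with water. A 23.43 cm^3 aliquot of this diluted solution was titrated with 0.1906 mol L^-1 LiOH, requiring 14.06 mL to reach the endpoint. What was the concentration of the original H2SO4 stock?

n(LiOH) = 0.1906 x 0.01406 = 0.002680 mol.
n(H2SO4) in the aliquot = 0.002680 x 1/2 = 0.001340 mol.
[diluted H2SO4] = 0.001340 / 0.02343 = 0.05719 M.
Dilution factor = 250.0/17.46 = 14.32, so [stock] = 0.05719 x 14.32 = 0.819 M.

0.819 M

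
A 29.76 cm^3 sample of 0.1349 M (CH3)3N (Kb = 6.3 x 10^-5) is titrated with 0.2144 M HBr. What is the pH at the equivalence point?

5.44

n((CH3)3N) = 0.1349 x 0.02976 = 0.004015 mol; V(HBr) at equivalence = 0.004015/0.2144 = 0.01872 L.
At equivalence the base is fully converted to (CH3)3NH+; total volume = 0.04848 L, so [(CH3)3NH+] = 0.004015/0.04848 = 0.08280 M.
Ka((CH3)3NH+) = Kw/Kb = 1.0e-14 / 6.3 x 10^-5 = 1.59e-10.
[H^+] = sqrt(Ka x [(CH3)3NH+]) = sqrt(1.59e-10 x 0.08280) = 3.63e-6 M.
pH = -log(3.63e-6) = 5.44.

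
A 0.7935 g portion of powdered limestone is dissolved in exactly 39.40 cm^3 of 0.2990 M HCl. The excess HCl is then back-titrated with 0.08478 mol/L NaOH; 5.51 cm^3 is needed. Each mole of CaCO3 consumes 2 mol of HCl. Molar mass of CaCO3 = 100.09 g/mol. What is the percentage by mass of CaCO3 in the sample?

71.4%

Total n(HCl) added = 0.2990 x 0.03940 = 0.01178 mol.
n(NaOH) used = 0.08478 x 0.005510 = 0.0004671 mol, which equals the excess n(HCl).
So n(HCl) consumed by the sample = 0.01178 - 0.0004671 = 0.01131 mol.
n(CaCO3) = 0.01131 / 2 = 0.005657 mol.
mass CaCO3 = 0.005657 x 100.09 = 0.5662 g, so %CaCO3 = 0.5662/0.7935 x 100 = 71.4%.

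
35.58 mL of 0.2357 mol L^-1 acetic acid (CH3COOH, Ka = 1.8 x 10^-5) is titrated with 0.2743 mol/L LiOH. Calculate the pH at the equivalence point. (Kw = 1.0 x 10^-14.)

8.92

n(CH3COOH) = 0.2357 x 0.03558 = 0.008386 mol; V(LiOH) at equivalence = 0.008386/0.2743 = 0.03057 L.
At equivalence all the acid is converted to CH3COO-; total volume = 0.03558 + 0.03057 = 0.06615 L, so [CH3COO-] = 0.008386/0.06615 = 0.1268 M.
Kb = Kw/Ka = 1.0e-14 / 1.8 x 10^-5 = 5.56e-10.
[OH^-] = sqrt(Kb x [CH3COO-]) = sqrt(5.56e-10 x 0.1268) = 8.39e-6 M.
pOH = 5.08, so pH = 14.00 - 5.08 = 8.92.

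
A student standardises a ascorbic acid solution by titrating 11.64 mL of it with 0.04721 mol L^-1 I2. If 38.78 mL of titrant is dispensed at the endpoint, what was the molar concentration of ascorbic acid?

0.157 M

n(I2) = 0.04721 x 0.03878 = 0.001831 mol.
From the balanced equation, 1 mol I2 reacts with 1 mol ascorbic acid, so n(ascorbic acid) = 0.001831 x 1/1 = 0.001831 mol.
[ascorbic acid] = 0.001831 / 0.01164 L = 0.157 M.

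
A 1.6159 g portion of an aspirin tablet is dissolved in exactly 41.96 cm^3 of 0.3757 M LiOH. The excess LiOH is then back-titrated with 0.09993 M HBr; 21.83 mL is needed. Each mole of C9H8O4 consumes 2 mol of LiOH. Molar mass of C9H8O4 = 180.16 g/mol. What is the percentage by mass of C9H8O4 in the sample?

75.7%

Total n(LiOH) added = 0.3757 x 0.04196 = 0.01576 mol.
n(HBr) used = 0.09993 x 0.02183 = 0.002181 mol, which equals the excess n(LiOH).
So n(LiOH) consumed by the sample = 0.01576 - 0.002181 = 0.01358 mol.
n(C9H8O4) = 0.01358 / 2 = 0.006791 mol.
mass C9H8O4 = 0.006791 x 180.16 = 1.224 g, so %C9H8O4 = 1.224/1.6159 x 100 = 75.7%.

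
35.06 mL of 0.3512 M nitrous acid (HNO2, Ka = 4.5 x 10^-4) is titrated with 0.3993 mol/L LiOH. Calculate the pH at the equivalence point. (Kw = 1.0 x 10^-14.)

8.31

n(HNO2) = 0.3512 x 0.03506 = 0.01231 mol; V(LiOH) at equivalence = 0.01231/0.3993 = 0.03084 L.
At equivalence all the acid is converted to NO2-; total volume = 0.03506 + 0.03084 = 0.06590 L, so [NO2-] = 0.01231/0.06590 = 0.1869 M.
Kb = Kw/Ka = 1.0e-14 / 4.5 x 10^-4 = 2.22e-11.
[OH^-] = sqrt(Kb x [NO2-]) = sqrt(2.22e-11 x 0.1869) = 2.04e-6 M.
pOH = 5.69, so pH = 14.00 - 5.69 = 8.31.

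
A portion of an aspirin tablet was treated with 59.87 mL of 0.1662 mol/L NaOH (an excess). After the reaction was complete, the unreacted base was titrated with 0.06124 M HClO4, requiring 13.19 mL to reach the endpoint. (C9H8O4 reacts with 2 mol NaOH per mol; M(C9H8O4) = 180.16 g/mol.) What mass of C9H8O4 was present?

Total n(NaOH) added = 0.1662 x 0.05987 = 0.009950 mol.
n(HClO4) used = 0.06124 x 0.01319 = 0.0008078 mol, which equals the excess n(NaOH).
So n(NaOH) consumed by the sample = 0.009950 - 0.0008078 = 0.009143 mol.
n(C9H8O4) = 0.009143 / 2 = 0.004571 mol.
mass = 0.004571 mol x 180.16 g/mol = 0.824 g.

0.824 g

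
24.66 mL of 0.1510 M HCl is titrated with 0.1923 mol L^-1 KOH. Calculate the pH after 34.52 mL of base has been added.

n(acid) = 0.1510 x 0.02466 = 0.003724 mol; n(KOH) added = 0.1923 x 0.03452 = 0.006638 mol.
Base is in excess by 0.006638 - 0.003724 = 0.002915 mol in a total volume of 0.05918 L.
[OH^-] = 0.002915/0.05918 = 0.04925 M, so pOH = 1.31 and pH = 14.00 - 1.31 = 12.69.

12.69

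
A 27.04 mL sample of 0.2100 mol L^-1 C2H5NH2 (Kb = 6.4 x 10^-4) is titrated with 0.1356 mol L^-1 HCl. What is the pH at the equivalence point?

5.95

n(C2H5NH2) = 0.2100 x 0.02704 = 0.005678 mol; V(HCl) at equivalence = 0.005678/0.1356 = 0.04188 L.
At equivalence the base is fully converted to C2H5NH3+; total volume = 0.06892 L, so [C2H5NH3+] = 0.005678/0.06892 = 0.08240 M.
Ka(C2H5NH3+) = Kw/Kb = 1.0e-14 / 6.4 x 10^-4 = 1.56e-11.
[H^+] = sqrt(Ka x [C2H5NH3+]) = sqrt(1.56e-11 x 0.08240) = 1.13e-6 M.
pH = -log(1.13e-6) = 5.95.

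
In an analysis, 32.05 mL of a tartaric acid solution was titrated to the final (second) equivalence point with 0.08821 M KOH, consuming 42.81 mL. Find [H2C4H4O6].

n(KOH) = 0.08821 x 0.04281 = 0.003776 mol.
At the final (second) equivalence point, 2 mol OH^- react per mol H2C4H4O6, so n(H2C4H4O6) = 0.003776 / 2 = 0.001888 mol.
[H2C4H4O6] = 0.001888 / 0.03205 L = 0.0589 M.

0.0589 M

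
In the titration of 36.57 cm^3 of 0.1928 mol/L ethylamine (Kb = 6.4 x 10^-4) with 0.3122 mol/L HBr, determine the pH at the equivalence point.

5.86

n(C2H5NH2) = 0.1928 x 0.03657 = 0.007051 mol; V(HBr) at equivalence = 0.007051/0.3122 = 0.02258 L.
At equivalence the base is fully converted to C2H5NH3+; total volume = 0.05915 L, so [C2H5NH3+] = 0.007051/0.05915 = 0.1192 M.
Ka(C2H5NH3+) = Kw/Kb = 1.0e-14 / 6.4 x 10^-4 = 1.56e-11.
[H^+] = sqrt(Ka x [C2H5NH3+]) = sqrt(1.56e-11 x 0.1192) = 1.36e-6 M.
pH = -log(1.36e-6) = 5.86.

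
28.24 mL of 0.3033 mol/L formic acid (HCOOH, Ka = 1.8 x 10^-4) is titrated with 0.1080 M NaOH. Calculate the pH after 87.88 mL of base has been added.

n(acid) = 0.3033 x 0.02824 = 0.008565 mol; n(NaOH) added = 0.1080 x 0.08788 = 0.009491 mol.
Base is in excess by 0.009491 - 0.008565 = 0.0009258 mol in a total volume of 0.1161 L.
[OH^-] = 0.0009258/0.1161 = 0.007973 M, so pOH = 2.10 and pH = 14.00 - 2.10 = 11.90.

11.90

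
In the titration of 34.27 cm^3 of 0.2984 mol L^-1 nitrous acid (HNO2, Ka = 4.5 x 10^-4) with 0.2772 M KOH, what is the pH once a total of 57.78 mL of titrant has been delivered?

n(acid) = 0.2984 x 0.03427 = 0.01023 mol; n(KOH) added = 0.2772 x 0.05778 = 0.01602 mol.
Base is in excess by 0.01602 - 0.01023 = 0.005790 mol in a total volume of 0.09205 L.
[OH^-] = 0.005790/0.09205 = 0.06291 M, so pOH = 1.20 and pH = 14.00 - 1.20 = 12.80.

12.80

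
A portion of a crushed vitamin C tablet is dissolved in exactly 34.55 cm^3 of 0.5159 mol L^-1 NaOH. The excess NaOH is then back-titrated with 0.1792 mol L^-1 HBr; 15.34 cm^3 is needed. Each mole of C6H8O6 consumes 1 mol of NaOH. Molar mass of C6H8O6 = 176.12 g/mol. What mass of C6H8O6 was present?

2.66 g

Total n(NaOH) added = 0.5159 x 0.03455 = 0.01782 mol.
n(HBr) used = 0.1792 x 0.01534 = 0.002749 mol, which equals the excess n(NaOH).
So n(NaOH) consumed by the sample = 0.01782 - 0.002749 = 0.01508 mol.
n(C6H8O6) = 0.01508 / 1 = 0.01508 mol.
mass = 0.01508 mol x 176.12 g/mol = 2.66 g.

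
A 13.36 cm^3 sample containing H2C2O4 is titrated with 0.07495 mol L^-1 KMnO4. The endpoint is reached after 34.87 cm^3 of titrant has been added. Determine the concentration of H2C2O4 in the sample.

n(KMnO4) = 0.07495 x 0.03487 = 0.002614 mol.
From the balanced equation, 2 mol KMnO4 reacts with 5 mol H2C2O4, so n(H2C2O4) = 0.002614 x 5/2 = 0.006534 mol.
[H2C2O4] = 0.006534 / 0.01336 L = 0.489 M.

0.489 M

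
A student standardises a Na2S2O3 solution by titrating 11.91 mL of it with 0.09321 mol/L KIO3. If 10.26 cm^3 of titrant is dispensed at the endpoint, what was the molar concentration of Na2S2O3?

n(KIO3) = 0.09321 x 0.01026 = 0.0009563 mol.
From the balanced equation, 1 mol KIO3 reacts with 6 mol Na2S2O3, so n(Na2S2O3) = 0.0009563 x 6/1 = 0.005738 mol.
[Na2S2O3] = 0.005738 / 0.01191 L = 0.482 M.

0.482 M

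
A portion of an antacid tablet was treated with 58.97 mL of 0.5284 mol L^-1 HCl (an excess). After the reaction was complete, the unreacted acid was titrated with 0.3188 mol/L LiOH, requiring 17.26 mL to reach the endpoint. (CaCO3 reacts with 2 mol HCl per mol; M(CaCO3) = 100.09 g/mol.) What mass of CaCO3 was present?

Total n(HCl) added = 0.5284 x 0.05897 = 0.03116 mol.
n(LiOH) used = 0.3188 x 0.01726 = 0.005502 mol, which equals the excess n(HCl).
So n(HCl) consumed by the sample = 0.03116 - 0.005502 = 0.02566 mol.
n(CaCO3) = 0.02566 / 2 = 0.01283 mol.
mass = 0.01283 mol x 100.09 g/mol = 1.28 g.

1.28 g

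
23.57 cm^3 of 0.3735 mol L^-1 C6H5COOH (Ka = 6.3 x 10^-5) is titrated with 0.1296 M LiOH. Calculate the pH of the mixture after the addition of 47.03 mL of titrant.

4.55

Initial n(C6H5COOH) = 0.3735 x 0.02357 = 0.008803 mol.
n(LiOH) added = 0.1296 x 0.04703 = 0.006095 mol, converting that many moles of C6H5COOH to C6H5COO-.
Remaining n(C6H5COOH) = 0.002708 mol; n(C6H5COO-) = 0.006095 mol.
By Henderson-Hasselbalch, pH = pKa + log([A^-]/[HA]) = 4.20 + log(0.006095/0.002708) = 4.20 + (+0.35) = 4.55.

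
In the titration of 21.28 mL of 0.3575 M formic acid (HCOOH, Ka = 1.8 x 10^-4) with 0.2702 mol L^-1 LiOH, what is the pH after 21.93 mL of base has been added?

Initial n(HCOOH) = 0.3575 x 0.02128 = 0.007608 mol.
n(LiOH) added = 0.2702 x 0.02193 = 0.005925 mol, converting that many moles of HCOOH to HCOO-.
Remaining n(HCOOH) = 0.001682 mol; n(HCOO-) = 0.005925 mol.
By Henderson-Hasselbalch, pH = pKa + log([A^-]/[HA]) = 3.74 + log(0.005925/0.001682) = 3.74 + (+0.55) = 4.29.

4.29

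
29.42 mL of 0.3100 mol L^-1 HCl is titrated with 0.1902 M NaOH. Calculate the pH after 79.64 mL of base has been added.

12.74

n(acid) = 0.3100 x 0.02942 = 0.009120 mol; n(NaOH) added = 0.1902 x 0.07964 = 0.01515 mol.
Base is in excess by 0.01515 - 0.009120 = 0.006027 mol in a total volume of 0.1091 L.
[OH^-] = 0.006027/0.1091 = 0.05527 M, so pOH = 1.26 and pH = 14.00 - 1.26 = 12.74.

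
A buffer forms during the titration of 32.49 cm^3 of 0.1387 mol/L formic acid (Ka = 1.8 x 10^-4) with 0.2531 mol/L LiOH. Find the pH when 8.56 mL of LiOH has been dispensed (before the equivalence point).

Initial n(HCOOH) = 0.1387 x 0.03249 = 0.004506 mol.
n(LiOH) added = 0.2531 x 0.008560 = 0.002167 mol, converting that many moles of HCOOH to HCOO-.
Remaining n(HCOOH) = 0.002340 mol; n(HCOO-) = 0.002167 mol.
By Henderson-Hasselbalch, pH = pKa + log([A^-]/[HA]) = 3.74 + log(0.002167/0.002340) = 3.74 + (-0.03) = 3.71.

3.71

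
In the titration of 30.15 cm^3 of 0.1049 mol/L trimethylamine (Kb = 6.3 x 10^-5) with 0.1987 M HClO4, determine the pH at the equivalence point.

5.48

n((CH3)3N) = 0.1049 x 0.03015 = 0.003163 mol; V(HClO4) at equivalence = 0.003163/0.1987 = 0.01592 L.
At equivalence the base is fully converted to (CH3)3NH+; total volume = 0.04607 L, so [(CH3)3NH+] = 0.003163/0.04607 = 0.06865 M.
Ka((CH3)3NH+) = Kw/Kb = 1.0e-14 / 6.3 x 10^-5 = 1.59e-10.
[H^+] = sqrt(Ka x [(CH3)3NH+]) = sqrt(1.59e-10 x 0.06865) = 3.30e-6 M.
pH = -log(3.30e-6) = 5.48.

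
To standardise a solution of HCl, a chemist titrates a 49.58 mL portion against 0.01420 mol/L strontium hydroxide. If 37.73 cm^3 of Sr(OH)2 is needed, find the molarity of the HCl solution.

n(Sr(OH)2) delivered = 0.01420 x 0.03773 = 0.0005358 mol.
The reaction is 2 HCl + 1 Sr(OH)2, so n(HCl) = 0.0005358 x 2/1 = 0.001072 mol.
[HCl] = 0.001072 mol / 0.04958 L = 0.0216 M.

0.0216 M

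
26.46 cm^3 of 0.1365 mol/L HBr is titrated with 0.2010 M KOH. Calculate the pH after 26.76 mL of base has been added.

12.52

n(acid) = 0.1365 x 0.02646 = 0.003612 mol; n(KOH) added = 0.2010 x 0.02676 = 0.005379 mol.
Base is in excess by 0.005379 - 0.003612 = 0.001767 mol in a total volume of 0.05322 L.
[OH^-] = 0.001767/0.05322 = 0.03320 M, so pOH = 1.48 and pH = 14.00 - 1.48 = 12.52.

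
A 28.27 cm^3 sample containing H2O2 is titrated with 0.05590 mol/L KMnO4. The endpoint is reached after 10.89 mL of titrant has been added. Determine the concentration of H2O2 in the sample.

0.0538 M

n(KMnO4) = 0.05590 x 0.01089 = 0.0006088 mol.
From the balanced equation, 2 mol KMnO4 reacts with 5 mol H2O2, so n(H2O2) = 0.0006088 x 5/2 = 0.001522 mol.
[H2O2] = 0.001522 / 0.02827 L = 0.0538 M.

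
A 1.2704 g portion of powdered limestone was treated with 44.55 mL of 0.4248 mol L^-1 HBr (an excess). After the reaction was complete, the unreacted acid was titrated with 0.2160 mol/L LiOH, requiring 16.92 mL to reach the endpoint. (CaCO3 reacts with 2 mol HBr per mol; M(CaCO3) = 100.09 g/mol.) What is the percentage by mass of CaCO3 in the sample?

Total n(HBr) added = 0.4248 x 0.04455 = 0.01892 mol.
n(LiOH) used = 0.2160 x 0.01692 = 0.003655 mol, which equals the excess n(HBr).
So n(HBr) consumed by the sample = 0.01892 - 0.003655 = 0.01527 mol.
n(CaCO3) = 0.01527 / 2 = 0.007635 mol.
mass CaCO3 = 0.007635 x 100.09 = 0.7642 g, so %CaCO3 = 0.7642/1.2704 x 100 = 60.2%.

60.2%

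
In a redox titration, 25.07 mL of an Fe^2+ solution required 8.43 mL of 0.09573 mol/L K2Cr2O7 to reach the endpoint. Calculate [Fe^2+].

n(K2Cr2O7) = 0.09573 x 0.008430 = 0.0008070 mol.
From the balanced equation, 1 mol K2Cr2O7 reacts with 6 mol Fe^2+, so n(Fe^2+) = 0.0008070 x 6/1 = 0.004842 mol.
[Fe^2+] = 0.004842 / 0.02507 L = 0.193 M.

0.193 M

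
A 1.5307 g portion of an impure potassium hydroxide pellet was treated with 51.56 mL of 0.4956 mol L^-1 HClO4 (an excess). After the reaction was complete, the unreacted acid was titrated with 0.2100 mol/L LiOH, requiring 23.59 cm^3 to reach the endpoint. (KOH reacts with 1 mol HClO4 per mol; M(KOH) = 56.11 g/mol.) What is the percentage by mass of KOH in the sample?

75.5%

Total n(HClO4) added = 0.4956 x 0.05156 = 0.02555 mol.
n(LiOH) used = 0.2100 x 0.02359 = 0.004954 mol, which equals the excess n(HClO4).
So n(HClO4) consumed by the sample = 0.02555 - 0.004954 = 0.02060 mol.
n(KOH) = 0.02060 / 1 = 0.02060 mol.
mass KOH = 0.02060 x 56.11 = 1.156 g, so %KOH = 1.156/1.5307 x 100 = 75.5%.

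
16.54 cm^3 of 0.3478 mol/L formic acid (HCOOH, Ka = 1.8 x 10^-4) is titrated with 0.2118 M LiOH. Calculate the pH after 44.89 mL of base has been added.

12.79

n(acid) = 0.3478 x 0.01654 = 0.005753 mol; n(LiOH) added = 0.2118 x 0.04489 = 0.009508 mol.
Base is in excess by 0.009508 - 0.005753 = 0.003755 mol in a total volume of 0.06143 L.
[OH^-] = 0.003755/0.06143 = 0.06113 M, so pOH = 1.21 and pH = 14.00 - 1.21 = 12.79.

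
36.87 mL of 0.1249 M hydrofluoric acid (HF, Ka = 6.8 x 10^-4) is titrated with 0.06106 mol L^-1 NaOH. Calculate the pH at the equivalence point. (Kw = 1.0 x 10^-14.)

n(HF) = 0.1249 x 0.03687 = 0.004605 mol; V(NaOH) at equivalence = 0.004605/0.06106 = 0.07542 L.
At equivalence all the acid is converted to F-; total volume = 0.03687 + 0.07542 = 0.1123 L, so [F-] = 0.004605/0.1123 = 0.04101 M.
Kb = Kw/Ka = 1.0e-14 / 6.8 x 10^-4 = 1.47e-11.
[OH^-] = sqrt(Kb x [F-]) = sqrt(1.47e-11 x 0.04101) = 7.77e-7 M.
pOH = 6.11, so pH = 14.00 - 6.11 = 7.89.

7.89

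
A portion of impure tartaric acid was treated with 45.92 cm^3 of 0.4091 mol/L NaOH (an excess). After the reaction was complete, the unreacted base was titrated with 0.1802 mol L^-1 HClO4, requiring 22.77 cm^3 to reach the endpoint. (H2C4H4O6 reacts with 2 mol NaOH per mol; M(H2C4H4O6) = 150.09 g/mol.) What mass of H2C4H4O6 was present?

Total n(NaOH) added = 0.4091 x 0.04592 = 0.01879 mol.
n(HClO4) used = 0.1802 x 0.02277 = 0.004103 mol, which equals the excess n(NaOH).
So n(NaOH) consumed by the sample = 0.01879 - 0.004103 = 0.01468 mol.
n(H2C4H4O6) = 0.01468 / 2 = 0.007341 mol.
mass = 0.007341 mol x 150.09 g/mol = 1.10 g.

1.10 g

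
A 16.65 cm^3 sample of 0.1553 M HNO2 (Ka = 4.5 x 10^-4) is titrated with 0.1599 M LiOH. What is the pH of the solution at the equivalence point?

8.12

n(HNO2) = 0.1553 x 0.01665 = 0.002586 mol; V(LiOH) at equivalence = 0.002586/0.1599 = 0.01617 L.
At equivalence all the acid is converted to NO2-; total volume = 0.01665 + 0.01617 = 0.03282 L, so [NO2-] = 0.002586/0.03282 = 0.07878 M.
Kb = Kw/Ka = 1.0e-14 / 4.5 x 10^-4 = 2.22e-11.
[OH^-] = sqrt(Kb x [NO2-]) = sqrt(2.22e-11 x 0.07878) = 1.32e-6 M.
pOH = 5.88, so pH = 14.00 - 5.88 = 8.12.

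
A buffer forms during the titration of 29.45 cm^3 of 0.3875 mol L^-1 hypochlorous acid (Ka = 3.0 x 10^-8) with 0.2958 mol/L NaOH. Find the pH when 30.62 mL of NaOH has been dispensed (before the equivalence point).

Initial n(HClO) = 0.3875 x 0.02945 = 0.01141 mol.
n(NaOH) added = 0.2958 x 0.03062 = 0.009057 mol, converting that many moles of HClO to ClO-.
Remaining n(HClO) = 0.002354 mol; n(ClO-) = 0.009057 mol.
By Henderson-Hasselbalch, pH = pKa + log([A^-]/[HA]) = 7.52 + log(0.009057/0.002354) = 7.52 + (+0.59) = 8.11.

8.11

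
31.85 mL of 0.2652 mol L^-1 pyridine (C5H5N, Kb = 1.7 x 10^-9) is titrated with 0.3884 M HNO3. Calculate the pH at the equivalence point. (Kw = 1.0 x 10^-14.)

3.02

n(C5H5N) = 0.2652 x 0.03185 = 0.008447 mol; V(HNO3) at equivalence = 0.008447/0.3884 = 0.02175 L.
At equivalence the base is fully converted to C5H5NH+; total volume = 0.05360 L, so [C5H5NH+] = 0.008447/0.05360 = 0.1576 M.
Ka(C5H5NH+) = Kw/Kb = 1.0e-14 / 1.7 x 10^-9 = 5.88e-6.
[H^+] = sqrt(Ka x [C5H5NH+]) = sqrt(5.88e-6 x 0.1576) = 0.000963 M.
pH = -log(0.000963) = 3.02.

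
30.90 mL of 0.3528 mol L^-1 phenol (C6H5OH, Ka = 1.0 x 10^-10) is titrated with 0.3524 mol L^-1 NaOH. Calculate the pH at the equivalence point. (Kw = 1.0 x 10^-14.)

n(C6H5OH) = 0.3528 x 0.03090 = 0.01090 mol; V(NaOH) at equivalence = 0.01090/0.3524 = 0.03094 L.
At equivalence all the acid is converted to C6H5O-; total volume = 0.03090 + 0.03094 = 0.06184 L, so [C6H5O-] = 0.01090/0.06184 = 0.1763 M.
Kb = Kw/Ka = 1.0e-14 / 1.0 x 10^-10 = 0.000100.
[OH^-] = sqrt(Kb x [C6H5O-]) = sqrt(0.000100 x 0.1763) = 0.00420 M.
pOH = 2.38, so pH = 14.00 - 2.38 = 11.62.

11.62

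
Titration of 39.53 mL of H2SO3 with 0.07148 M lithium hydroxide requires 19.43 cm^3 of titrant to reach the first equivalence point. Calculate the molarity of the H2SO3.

n(LiOH) = 0.07148 x 0.01943 = 0.001389 mol.
At the first equivalence point, 1 mol OH^- react per mol H2SO3, so n(H2SO3) = 0.001389 / 1 = 0.001389 mol.
[H2SO3] = 0.001389 / 0.03953 L = 0.0351 M.

0.0351 M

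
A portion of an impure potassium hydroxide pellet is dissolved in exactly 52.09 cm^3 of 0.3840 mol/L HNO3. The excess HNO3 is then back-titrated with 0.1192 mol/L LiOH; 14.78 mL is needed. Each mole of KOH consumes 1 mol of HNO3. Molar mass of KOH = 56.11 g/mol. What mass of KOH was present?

Total n(HNO3) added = 0.3840 x 0.05209 = 0.02000 mol.
n(LiOH) used = 0.1192 x 0.01478 = 0.001762 mol, which equals the excess n(HNO3).
So n(HNO3) consumed by the sample = 0.02000 - 0.001762 = 0.01824 mol.
n(KOH) = 0.01824 / 1 = 0.01824 mol.
mass = 0.01824 mol x 56.11 g/mol = 1.02 g.

1.02 g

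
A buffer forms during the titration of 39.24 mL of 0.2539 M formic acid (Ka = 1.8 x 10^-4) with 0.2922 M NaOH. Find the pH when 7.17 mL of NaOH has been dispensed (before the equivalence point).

3.17

Initial n(HCOOH) = 0.2539 x 0.03924 = 0.009963 mol.
n(NaOH) added = 0.2922 x 0.007170 = 0.002095 mol, converting that many moles of HCOOH to HCOO-.
Remaining n(HCOOH) = 0.007868 mol; n(HCOO-) = 0.002095 mol.
By Henderson-Hasselbalch, pH = pKa + log([A^-]/[HA]) = 3.74 + log(0.002095/0.007868) = 3.74 + (-0.57) = 3.17.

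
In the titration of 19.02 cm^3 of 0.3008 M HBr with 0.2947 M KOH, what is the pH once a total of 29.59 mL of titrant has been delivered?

12.79

n(acid) = 0.3008 x 0.01902 = 0.005721 mol; n(KOH) added = 0.2947 x 0.02959 = 0.008720 mol.
Base is in excess by 0.008720 - 0.005721 = 0.002999 mol in a total volume of 0.04861 L.
[OH^-] = 0.002999/0.04861 = 0.06169 M, so pOH = 1.21 and pH = 14.00 - 1.21 = 12.79.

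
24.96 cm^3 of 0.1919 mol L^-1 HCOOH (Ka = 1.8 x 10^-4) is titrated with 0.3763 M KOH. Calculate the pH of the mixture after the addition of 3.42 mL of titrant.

3.31

Initial n(HCOOH) = 0.1919 x 0.02496 = 0.004790 mol.
n(KOH) added = 0.3763 x 0.003420 = 0.001287 mol, converting that many moles of HCOOH to HCOO-.
Remaining n(HCOOH) = 0.003503 mol; n(HCOO-) = 0.001287 mol.
By Henderson-Hasselbalch, pH = pKa + log([A^-]/[HA]) = 3.74 + log(0.001287/0.003503) = 3.74 + (-0.43) = 3.31.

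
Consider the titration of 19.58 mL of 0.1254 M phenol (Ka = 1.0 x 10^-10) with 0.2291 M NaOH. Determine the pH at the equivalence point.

11.45

n(C6H5OH) = 0.1254 x 0.01958 = 0.002455 mol; V(NaOH) at equivalence = 0.002455/0.2291 = 0.01072 L.
At equivalence all the acid is converted to C6H5O-; total volume = 0.01958 + 0.01072 = 0.03030 L, so [C6H5O-] = 0.002455/0.03030 = 0.08104 M.
Kb = Kw/Ka = 1.0e-14 / 1.0 x 10^-10 = 0.000100.
[OH^-] = sqrt(Kb x [C6H5O-]) = sqrt(0.000100 x 0.08104) = 0.00285 M.
pOH = 2.55, so pH = 14.00 - 2.55 = 11.45.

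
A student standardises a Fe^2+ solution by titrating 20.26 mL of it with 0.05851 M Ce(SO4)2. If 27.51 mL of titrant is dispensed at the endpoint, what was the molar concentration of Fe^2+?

n(Ce(SO4)2) = 0.05851 x 0.02751 = 0.001610 mol.
From the balanced equation, 1 mol Ce(SO4)2 reacts with 1 mol Fe^2+, so n(Fe^2+) = 0.001610 x 1/1 = 0.001610 mol.
[Fe^2+] = 0.001610 / 0.02026 L = 0.0794 M.

0.0794 M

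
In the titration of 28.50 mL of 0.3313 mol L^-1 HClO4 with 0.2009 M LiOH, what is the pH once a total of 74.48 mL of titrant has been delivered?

n(acid) = 0.3313 x 0.02850 = 0.009442 mol; n(LiOH) added = 0.2009 x 0.07448 = 0.01496 mol.
Base is in excess by 0.01496 - 0.009442 = 0.005521 mol in a total volume of 0.1030 L.
[OH^-] = 0.005521/0.1030 = 0.05361 M, so pOH = 1.27 and pH = 14.00 - 1.27 = 12.73.

12.73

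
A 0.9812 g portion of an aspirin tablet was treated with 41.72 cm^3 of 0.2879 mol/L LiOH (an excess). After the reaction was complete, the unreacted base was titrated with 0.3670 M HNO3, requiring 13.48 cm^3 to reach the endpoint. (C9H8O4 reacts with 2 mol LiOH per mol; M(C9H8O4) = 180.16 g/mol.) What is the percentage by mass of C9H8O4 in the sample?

Total n(LiOH) added = 0.2879 x 0.04172 = 0.01201 mol.
n(HNO3) used = 0.3670 x 0.01348 = 0.004947 mol, which equals the excess n(LiOH).
So n(LiOH) consumed by the sample = 0.01201 - 0.004947 = 0.007064 mol.
n(C9H8O4) = 0.007064 / 2 = 0.003532 mol.
mass C9H8O4 = 0.003532 x 180.16 = 0.6363 g, so %C9H8O4 = 0.6363/0.9812 x 100 = 64.9%.

64.9%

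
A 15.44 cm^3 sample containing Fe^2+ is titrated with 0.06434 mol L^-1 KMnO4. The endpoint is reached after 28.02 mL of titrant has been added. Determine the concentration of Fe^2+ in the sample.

n(KMnO4) = 0.06434 x 0.02802 = 0.001803 mol.
From the balanced equation, 1 mol KMnO4 reacts with 5 mol Fe^2+, so n(Fe^2+) = 0.001803 x 5/1 = 0.009014 mol.
[Fe^2+] = 0.009014 / 0.01544 L = 0.584 M.

0.584 M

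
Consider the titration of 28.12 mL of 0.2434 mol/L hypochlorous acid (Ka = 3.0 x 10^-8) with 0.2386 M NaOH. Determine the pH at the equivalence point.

n(HClO) = 0.2434 x 0.02812 = 0.006844 mol; V(NaOH) at equivalence = 0.006844/0.2386 = 0.02869 L.
At equivalence all the acid is converted to ClO-; total volume = 0.02812 + 0.02869 = 0.05681 L, so [ClO-] = 0.006844/0.05681 = 0.1205 M.
Kb = Kw/Ka = 1.0e-14 / 3.0 x 10^-8 = 3.33e-7.
[OH^-] = sqrt(Kb x [ClO-]) = sqrt(3.33e-7 x 0.1205) = 0.000200 M.
pOH = 3.70, so pH = 14.00 - 3.70 = 10.30.

10.30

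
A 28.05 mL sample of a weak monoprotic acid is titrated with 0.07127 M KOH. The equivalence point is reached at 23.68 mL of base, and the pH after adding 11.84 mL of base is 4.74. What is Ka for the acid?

11.84 mL is half of the equivalence volume, so this is the half-equivalence point where [HA] = [A^-].
At half-equivalence pH = pKa, so pKa = 4.74.
Ka = 10^(-4.74) = 1.8 x 10^-5.

1.8 x 10^-5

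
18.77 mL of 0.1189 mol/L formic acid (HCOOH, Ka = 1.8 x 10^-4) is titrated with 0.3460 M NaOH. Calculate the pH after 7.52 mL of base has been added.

n(acid) = 0.1189 x 0.01877 = 0.002232 mol; n(NaOH) added = 0.3460 x 0.007520 = 0.002602 mol.
Base is in excess by 0.002602 - 0.002232 = 0.0003702 mol in a total volume of 0.02629 L.
[OH^-] = 0.0003702/0.02629 = 0.01408 M, so pOH = 1.85 and pH = 14.00 - 1.85 = 12.15.

12.15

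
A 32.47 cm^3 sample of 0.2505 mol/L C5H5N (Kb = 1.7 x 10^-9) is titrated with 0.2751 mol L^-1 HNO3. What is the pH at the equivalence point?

n(C5H5N) = 0.2505 x 0.03247 = 0.008134 mol; V(HNO3) at equivalence = 0.008134/0.2751 = 0.02957 L.
At equivalence the base is fully converted to C5H5NH+; total volume = 0.06204 L, so [C5H5NH+] = 0.008134/0.06204 = 0.1311 M.
Ka(C5H5NH+) = Kw/Kb = 1.0e-14 / 1.7 x 10^-9 = 5.88e-6.
[H^+] = sqrt(Ka x [C5H5NH+]) = sqrt(5.88e-6 x 0.1311) = 0.000878 M.
pH = -log(0.000878) = 3.06.

3.06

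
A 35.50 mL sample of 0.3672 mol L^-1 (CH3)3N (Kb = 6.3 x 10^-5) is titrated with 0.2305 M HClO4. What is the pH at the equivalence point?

5.32

n((CH3)3N) = 0.3672 x 0.03550 = 0.01304 mol; V(HClO4) at equivalence = 0.01304/0.2305 = 0.05655 L.
At equivalence the base is fully converted to (CH3)3NH+; total volume = 0.09205 L, so [(CH3)3NH+] = 0.01304/0.09205 = 0.1416 M.
Ka((CH3)3NH+) = Kw/Kb = 1.0e-14 / 6.3 x 10^-5 = 1.59e-10.
[H^+] = sqrt(Ka x [(CH3)3NH+]) = sqrt(1.59e-10 x 0.1416) = 4.74e-6 M.
pH = -log(4.74e-6) = 5.32.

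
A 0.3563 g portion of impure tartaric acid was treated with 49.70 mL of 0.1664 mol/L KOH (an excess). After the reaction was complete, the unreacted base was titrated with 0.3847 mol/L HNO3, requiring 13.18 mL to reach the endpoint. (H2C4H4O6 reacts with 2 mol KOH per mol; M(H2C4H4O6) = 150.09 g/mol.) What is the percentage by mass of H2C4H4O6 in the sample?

Total n(KOH) added = 0.1664 x 0.04970 = 0.008270 mol.
n(HNO3) used = 0.3847 x 0.01318 = 0.005070 mol, which equals the excess n(KOH).
So n(KOH) consumed by the sample = 0.008270 - 0.005070 = 0.003200 mol.
n(H2C4H4O6) = 0.003200 / 2 = 0.001600 mol.
mass H2C4H4O6 = 0.001600 x 150.09 = 0.2401 g, so %H2C4H4O6 = 0.2401/0.3563 x 100 = 67.4%.

67.4%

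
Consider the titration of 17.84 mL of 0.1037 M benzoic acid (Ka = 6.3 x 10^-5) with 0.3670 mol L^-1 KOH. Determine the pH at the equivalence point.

n(C6H5COOH) = 0.1037 x 0.01784 = 0.001850 mol; V(KOH) at equivalence = 0.001850/0.3670 = 0.005041 L.
At equivalence all the acid is converted to C6H5COO-; total volume = 0.01784 + 0.005041 = 0.02288 L, so [C6H5COO-] = 0.001850/0.02288 = 0.08085 M.
Kb = Kw/Ka = 1.0e-14 / 6.3 x 10^-5 = 1.59e-10.
[OH^-] = sqrt(Kb x [C6H5COO-]) = sqrt(1.59e-10 x 0.08085) = 3.58e-6 M.
pOH = 5.45, so pH = 14.00 - 5.45 = 8.55.

8.55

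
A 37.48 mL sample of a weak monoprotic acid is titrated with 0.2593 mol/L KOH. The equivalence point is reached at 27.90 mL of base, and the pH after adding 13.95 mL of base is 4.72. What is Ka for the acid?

13.95 mL is half of the equivalence volume, so this is the half-equivalence point where [HA] = [A^-].
At half-equivalence pH = pKa, so pKa = 4.72.
Ka = 10^(-4.72) = 1.9 x 10^-5.

1.9 x 10^-5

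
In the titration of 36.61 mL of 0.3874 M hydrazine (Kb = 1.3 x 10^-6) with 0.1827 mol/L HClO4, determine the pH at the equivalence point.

4.51

n(N2H4) = 0.3874 x 0.03661 = 0.01418 mol; V(HClO4) at equivalence = 0.01418/0.1827 = 0.07763 L.
At equivalence the base is fully converted to N2H5+; total volume = 0.1142 L, so [N2H5+] = 0.01418/0.1142 = 0.1242 M.
Ka(N2H5+) = Kw/Kb = 1.0e-14 / 1.3 x 10^-6 = 7.69e-9.
[H^+] = sqrt(Ka x [N2H5+]) = sqrt(7.69e-9 x 0.1242) = 3.09e-5 M.
pH = -log(3.09e-5) = 4.51.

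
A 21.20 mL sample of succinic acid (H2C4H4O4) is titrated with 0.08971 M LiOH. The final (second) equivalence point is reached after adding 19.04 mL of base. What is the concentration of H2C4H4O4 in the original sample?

0.0403 M

n(LiOH) = 0.08971 x 0.01904 = 0.001708 mol.
At the final (second) equivalence point, 2 mol OH^- react per mol H2C4H4O4, so n(H2C4H4O4) = 0.001708 / 2 = 0.0008540 mol.
[H2C4H4O4] = 0.0008540 / 0.02120 L = 0.0403 M.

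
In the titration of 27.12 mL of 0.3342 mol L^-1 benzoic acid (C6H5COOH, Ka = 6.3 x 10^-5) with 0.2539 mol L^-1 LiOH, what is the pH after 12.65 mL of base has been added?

3.94

Initial n(C6H5COOH) = 0.3342 x 0.02712 = 0.009064 mol.
n(LiOH) added = 0.2539 x 0.01265 = 0.003212 mol, converting that many moles of C6H5COOH to C6H5COO-.
Remaining n(C6H5COOH) = 0.005852 mol; n(C6H5COO-) = 0.003212 mol.
By Henderson-Hasselbalch, pH = pKa + log([A^-]/[HA]) = 4.20 + log(0.003212/0.005852) = 4.20 + (-0.26) = 3.94.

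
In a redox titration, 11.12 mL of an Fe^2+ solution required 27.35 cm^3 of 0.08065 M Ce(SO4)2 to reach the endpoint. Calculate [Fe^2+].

n(Ce(SO4)2) = 0.08065 x 0.02735 = 0.002206 mol.
From the balanced equation, 1 mol Ce(SO4)2 reacts with 1 mol Fe^2+, so n(Fe^2+) = 0.002206 x 1/1 = 0.002206 mol.
[Fe^2+] = 0.002206 / 0.01112 L = 0.198 M.

0.198 M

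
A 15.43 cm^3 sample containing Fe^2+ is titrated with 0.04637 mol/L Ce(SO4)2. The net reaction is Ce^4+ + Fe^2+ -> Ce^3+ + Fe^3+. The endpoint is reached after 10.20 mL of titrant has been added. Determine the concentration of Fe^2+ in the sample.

n(Ce(SO4)2) = 0.04637 x 0.01020 = 0.0004730 mol.
From the balanced equation, 1 mol Ce(SO4)2 reacts with 1 mol Fe^2+, so n(Fe^2+) = 0.0004730 x 1/1 = 0.0004730 mol.
[Fe^2+] = 0.0004730 / 0.01543 L = 0.0307 M.

0.0307 M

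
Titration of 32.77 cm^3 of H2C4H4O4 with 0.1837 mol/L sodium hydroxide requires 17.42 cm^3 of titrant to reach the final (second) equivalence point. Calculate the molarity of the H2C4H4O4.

n(NaOH) = 0.1837 x 0.01742 = 0.003200 mol.
At the final (second) equivalence point, 2 mol OH^- react per mol H2C4H4O4, so n(H2C4H4O4) = 0.003200 / 2 = 0.001600 mol.
[H2C4H4O4] = 0.001600 / 0.03277 L = 0.0488 M.

0.0488 M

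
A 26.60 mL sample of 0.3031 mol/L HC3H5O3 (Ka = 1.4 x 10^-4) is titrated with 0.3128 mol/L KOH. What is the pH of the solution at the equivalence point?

8.52

n(HC3H5O3) = 0.3031 x 0.02660 = 0.008062 mol; V(KOH) at equivalence = 0.008062/0.3128 = 0.02578 L.
At equivalence all the acid is converted to C3H5O3-; total volume = 0.02660 + 0.02578 = 0.05238 L, so [C3H5O3-] = 0.008062/0.05238 = 0.1539 M.
Kb = Kw/Ka = 1.0e-14 / 1.4 x 10^-4 = 7.14e-11.
[OH^-] = sqrt(Kb x [C3H5O3-]) = sqrt(7.14e-11 x 0.1539) = 3.32e-6 M.
pOH = 5.48, so pH = 14.00 - 5.48 = 8.52.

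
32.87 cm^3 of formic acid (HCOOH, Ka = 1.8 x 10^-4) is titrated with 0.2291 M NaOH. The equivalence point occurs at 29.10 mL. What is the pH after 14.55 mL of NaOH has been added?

3.74

14.55 mL is exactly half the equivalence volume (29.10/2), i.e. the half-equivalence point.
There, n(HA) = n(A^-), so pH = pKa = -log(1.8 x 10^-4) = 3.74.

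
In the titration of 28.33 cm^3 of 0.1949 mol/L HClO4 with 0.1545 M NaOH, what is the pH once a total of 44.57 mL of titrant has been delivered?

n(acid) = 0.1949 x 0.02833 = 0.005522 mol; n(NaOH) added = 0.1545 x 0.04457 = 0.006886 mol.
Base is in excess by 0.006886 - 0.005522 = 0.001365 mol in a total volume of 0.07290 L.
[OH^-] = 0.001365/0.07290 = 0.01872 M, so pOH = 1.73 and pH = 14.00 - 1.73 = 12.27.

12.27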